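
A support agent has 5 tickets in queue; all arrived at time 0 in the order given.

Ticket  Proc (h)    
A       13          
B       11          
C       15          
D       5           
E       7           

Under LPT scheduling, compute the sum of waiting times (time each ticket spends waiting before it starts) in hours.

128

LPT (decreasing processing time): C A B E D.
C: waits 0, runs 0→15
A: waits 15, runs 15→28
B: waits 28, runs 28→39
E: waits 39, runs 39→46
D: waits 46, runs 46→51
Sum = 0+15+28+39+46 = 128.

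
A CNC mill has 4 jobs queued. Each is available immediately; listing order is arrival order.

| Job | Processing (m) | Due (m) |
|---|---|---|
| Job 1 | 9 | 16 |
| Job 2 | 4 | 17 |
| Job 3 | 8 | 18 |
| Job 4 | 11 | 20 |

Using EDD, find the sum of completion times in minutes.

75

EDD (increasing due date): Job 1 Job 2 Job 3 Job 4.
Job 1: 0→9
Job 2: 9→13
Job 3: 13→21
Job 4: 21→32
Sum = 9+13+21+32 = 75.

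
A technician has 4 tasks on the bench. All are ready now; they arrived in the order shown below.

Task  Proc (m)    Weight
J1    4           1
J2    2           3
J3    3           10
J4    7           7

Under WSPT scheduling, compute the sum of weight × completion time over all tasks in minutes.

145

WSPT (decreasing weight/processing-time ratio): J3 J2 J4 J1.
J3: finishes 3, weight 10, w·C = 30
J2: finishes 5, weight 3, w·C = 15
J4: finishes 12, weight 7, w·C = 84
J1: finishes 16, weight 1, w·C = 16
Sum = 30+15+84+16 = 145.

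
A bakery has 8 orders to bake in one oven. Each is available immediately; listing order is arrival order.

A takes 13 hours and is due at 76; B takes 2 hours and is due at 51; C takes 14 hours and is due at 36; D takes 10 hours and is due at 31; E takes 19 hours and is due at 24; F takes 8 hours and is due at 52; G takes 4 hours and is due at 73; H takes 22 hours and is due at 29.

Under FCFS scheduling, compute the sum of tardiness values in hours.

119

FIFO (arrival order): A B C D E F G H.
A: 0→13, due 76, tardiness 0
B: 13→15, due 51, tardiness 0
C: 15→29, due 36, tardiness 0
D: 29→39, due 31, tardiness 8
E: 39→58, due 24, tardiness 34
F: 58→66, due 52, tardiness 14
G: 66→70, due 73, tardiness 0
H: 70→92, due 29, tardiness 63
Sum = 0+0+0+8+34+14+0+63 = 119.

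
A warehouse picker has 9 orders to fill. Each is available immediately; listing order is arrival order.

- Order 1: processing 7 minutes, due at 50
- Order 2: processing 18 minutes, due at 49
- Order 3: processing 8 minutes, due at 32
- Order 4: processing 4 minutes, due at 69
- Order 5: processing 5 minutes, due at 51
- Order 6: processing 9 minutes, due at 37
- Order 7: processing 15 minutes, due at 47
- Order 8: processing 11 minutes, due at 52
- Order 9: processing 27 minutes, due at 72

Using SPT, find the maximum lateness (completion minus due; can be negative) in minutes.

SPT (increasing processing time): Order 4 Order 5 Order 1 Order 3 Order 6 Order 8 Order 7 Order 2 Order 9.
Order 4: 0→4, due 69, lateness -65
Order 5: 4→9, due 51, lateness -42
Order 1: 9→16, due 50, lateness -34
Order 3: 16→24, due 32, lateness -8
Order 6: 24→33, due 37, lateness -4
Order 8: 33→44, due 52, lateness -8
Order 7: 44→59, due 47, lateness 12
Order 2: 59→77, due 49, lateness 28
Order 9: 77→104, due 72, lateness 32
Maximum = 32.

32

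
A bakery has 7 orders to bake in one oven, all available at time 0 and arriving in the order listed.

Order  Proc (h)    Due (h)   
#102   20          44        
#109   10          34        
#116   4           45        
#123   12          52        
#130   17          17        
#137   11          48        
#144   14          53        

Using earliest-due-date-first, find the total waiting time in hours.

278

EDD (increasing due date): #130 #109 #102 #116 #137 #123 #144.
#130: waits 0, runs 0→17
#109: waits 17, runs 17→27
#102: waits 27, runs 27→47
#116: waits 47, runs 47→51
#137: waits 51, runs 51→62
#123: waits 62, runs 62→74
#144: waits 74, runs 74→88
Sum = 0+17+27+47+51+62+74 = 278.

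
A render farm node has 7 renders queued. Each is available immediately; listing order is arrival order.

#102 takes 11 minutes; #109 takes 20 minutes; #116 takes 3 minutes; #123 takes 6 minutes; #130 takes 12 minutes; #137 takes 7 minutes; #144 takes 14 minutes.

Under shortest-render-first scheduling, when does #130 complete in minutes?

SPT (increasing processing time): #116 #123 #137 #102 #130 #144 #109.
#116: 0→3
#123: 3→9
#137: 9→16
#102: 16→27
#130: 27→39

39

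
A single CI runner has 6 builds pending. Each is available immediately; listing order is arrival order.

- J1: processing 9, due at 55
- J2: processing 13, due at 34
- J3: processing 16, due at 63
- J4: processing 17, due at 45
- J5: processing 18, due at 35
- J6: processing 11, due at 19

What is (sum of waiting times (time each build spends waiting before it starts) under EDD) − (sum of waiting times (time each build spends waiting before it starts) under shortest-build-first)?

EDD (increasing due date): J6 J2 J5 J4 J1 J3.
J6: waits 0, runs 0→11
J2: waits 11, runs 11→24
J5: waits 24, runs 24→42
J4: waits 42, runs 42→59
J1: waits 59, runs 59→68
J3: waits 68, runs 68→84
Sum = 0+11+24+42+59+68 = 204.
SPT (increasing processing time): J1 J6 J2 J3 J4 J5.
J1: waits 0, runs 0→9
J6: waits 9, runs 9→20
J2: waits 20, runs 20→33
J3: waits 33, runs 33→49
J4: waits 49, runs 49→66
J5: waits 66, runs 66→84
Sum = 0+9+20+33+49+66 = 177.
Difference = 204 − 177 = 27.

27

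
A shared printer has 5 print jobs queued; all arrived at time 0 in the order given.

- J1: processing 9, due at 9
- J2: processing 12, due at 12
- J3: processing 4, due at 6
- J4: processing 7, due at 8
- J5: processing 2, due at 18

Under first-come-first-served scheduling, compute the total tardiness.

FIFO (arrival order): J1 J2 J3 J4 J5.
J1: 0→9, due 9, tardiness 0
J2: 9→21, due 12, tardiness 9
J3: 21→25, due 6, tardiness 19
J4: 25→32, due 8, tardiness 24
J5: 32→34, due 18, tardiness 16
Sum = 0+9+19+24+16 = 68.

68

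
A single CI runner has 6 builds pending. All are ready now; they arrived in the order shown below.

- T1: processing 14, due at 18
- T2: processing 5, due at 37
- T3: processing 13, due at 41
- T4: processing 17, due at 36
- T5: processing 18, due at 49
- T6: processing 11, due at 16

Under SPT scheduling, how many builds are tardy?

SPT (increasing processing time): T2 T6 T3 T1 T4 T5.
T2: 0→5, due 37, tardiness 0
T6: 5→16, due 16, tardiness 0
T3: 16→29, due 41, tardiness 0
T1: 29→43, due 18, tardiness 25
T4: 43→60, due 36, tardiness 24
T5: 60→78, due 49, tardiness 29
Late builds: 3.

3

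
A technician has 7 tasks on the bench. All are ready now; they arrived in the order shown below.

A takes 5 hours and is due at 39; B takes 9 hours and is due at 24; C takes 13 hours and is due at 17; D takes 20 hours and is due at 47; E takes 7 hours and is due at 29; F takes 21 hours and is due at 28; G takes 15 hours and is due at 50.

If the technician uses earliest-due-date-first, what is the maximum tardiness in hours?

40

EDD (increasing due date): C B F E A D G.
C: 0→13, due 17, tardiness 0
B: 13→22, due 24, tardiness 0
F: 22→43, due 28, tardiness 15
E: 43→50, due 29, tardiness 21
A: 50→55, due 39, tardiness 16
D: 55→75, due 47, tardiness 28
G: 75→90, due 50, tardiness 40
Maximum = 40.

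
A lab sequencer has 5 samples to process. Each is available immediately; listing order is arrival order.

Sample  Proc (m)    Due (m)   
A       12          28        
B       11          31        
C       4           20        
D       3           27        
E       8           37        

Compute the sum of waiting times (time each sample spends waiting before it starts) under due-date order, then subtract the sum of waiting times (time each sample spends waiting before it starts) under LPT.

-41

EDD (increasing due date): C D A B E.
C: waits 0, runs 0→4
D: waits 4, runs 4→7
A: waits 7, runs 7→19
B: waits 19, runs 19→30
E: waits 30, runs 30→38
Sum = 0+4+7+19+30 = 60.
LPT (decreasing processing time): A B E C D.
A: waits 0, runs 0→12
B: waits 12, runs 12→23
E: waits 23, runs 23→31
C: waits 31, runs 31→35
D: waits 35, runs 35→38
Sum = 0+12+23+31+35 = 101.
Difference = 60 − 101 = -41.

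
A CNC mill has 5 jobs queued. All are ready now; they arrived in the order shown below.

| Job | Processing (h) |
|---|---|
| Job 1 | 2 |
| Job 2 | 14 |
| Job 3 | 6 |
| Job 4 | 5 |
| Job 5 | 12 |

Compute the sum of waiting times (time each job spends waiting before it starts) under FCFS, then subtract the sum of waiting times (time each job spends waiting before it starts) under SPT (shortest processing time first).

FIFO (arrival order): Job 1 Job 2 Job 3 Job 4 Job 5.
Job 1: waits 0, runs 0→2
Job 2: waits 2, runs 2→16
Job 3: waits 16, runs 16→22
Job 4: waits 22, runs 22→27
Job 5: waits 27, runs 27→39
Sum = 0+2+16+22+27 = 67.
SPT (increasing processing time): Job 1 Job 4 Job 3 Job 5 Job 2.
Job 1: waits 0, runs 0→2
Job 4: waits 2, runs 2→7
Job 3: waits 7, runs 7→13
Job 5: waits 13, runs 13→25
Job 2: waits 25, runs 25→39
Sum = 0+2+7+13+25 = 47.
Difference = 67 − 47 = 20.

20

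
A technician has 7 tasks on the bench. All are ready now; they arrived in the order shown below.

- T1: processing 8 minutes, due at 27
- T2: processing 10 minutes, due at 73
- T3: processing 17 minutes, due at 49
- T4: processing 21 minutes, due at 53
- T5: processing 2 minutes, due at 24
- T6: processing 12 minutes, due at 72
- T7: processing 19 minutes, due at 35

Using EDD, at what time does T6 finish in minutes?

79

EDD (increasing due date): T5 T1 T7 T3 T4 T6 T2.
T5: 0→2
T1: 2→10
T7: 10→29
T3: 29→46
T4: 46→67
T6: 67→79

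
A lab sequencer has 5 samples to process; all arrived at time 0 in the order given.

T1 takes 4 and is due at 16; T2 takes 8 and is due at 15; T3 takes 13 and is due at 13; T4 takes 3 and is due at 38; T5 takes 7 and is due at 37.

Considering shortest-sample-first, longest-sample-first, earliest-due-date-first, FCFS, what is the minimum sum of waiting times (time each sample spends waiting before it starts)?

46

SPT (increasing processing time): T4 T1 T5 T2 T3.
T4: waits 0, runs 0→3
T1: waits 3, runs 3→7
T5: waits 7, runs 7→14
T2: waits 14, runs 14→22
T3: waits 22, runs 22→35
Sum = 0+3+7+14+22 = 46.
LPT (decreasing processing time): T3 T2 T5 T1 T4.
T3: waits 0, runs 0→13
T2: waits 13, runs 13→21
T5: waits 21, runs 21→28
T1: waits 28, runs 28→32
T4: waits 32, runs 32→35
Sum = 0+13+21+28+32 = 94.
EDD (increasing due date): T3 T2 T1 T5 T4.
T3: waits 0, runs 0→13
T2: waits 13, runs 13→21
T1: waits 21, runs 21→25
T5: waits 25, runs 25→32
T4: waits 32, runs 32→35
Sum = 0+13+21+25+32 = 91.
FIFO (arrival order): T1 T2 T3 T4 T5.
T1: waits 0, runs 0→4
T2: waits 4, runs 4→12
T3: waits 12, runs 12→25
T4: waits 25, runs 25→28
T5: waits 28, runs 28→35
Sum = 0+4+12+25+28 = 69.
SPT 46, LPT 94, EDD 91, FIFO 69 → minimum 46.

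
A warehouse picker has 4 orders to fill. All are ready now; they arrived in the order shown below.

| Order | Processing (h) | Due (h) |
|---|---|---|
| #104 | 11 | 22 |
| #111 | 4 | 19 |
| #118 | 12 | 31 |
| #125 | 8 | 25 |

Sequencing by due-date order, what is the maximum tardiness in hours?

EDD (increasing due date): #111 #104 #125 #118.
#111: 0→4, due 19, tardiness 0
#104: 4→15, due 22, tardiness 0
#125: 15→23, due 25, tardiness 0
#118: 23→35, due 31, tardiness 4
Maximum = 4.

4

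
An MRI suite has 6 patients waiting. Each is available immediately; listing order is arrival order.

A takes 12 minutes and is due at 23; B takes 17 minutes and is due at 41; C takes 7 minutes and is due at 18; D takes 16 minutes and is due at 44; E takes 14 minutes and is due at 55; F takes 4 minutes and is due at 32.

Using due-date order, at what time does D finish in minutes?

56

EDD (increasing due date): C A F B D E.
C: 0→7
A: 7→19
F: 19→23
B: 23→40
D: 40→56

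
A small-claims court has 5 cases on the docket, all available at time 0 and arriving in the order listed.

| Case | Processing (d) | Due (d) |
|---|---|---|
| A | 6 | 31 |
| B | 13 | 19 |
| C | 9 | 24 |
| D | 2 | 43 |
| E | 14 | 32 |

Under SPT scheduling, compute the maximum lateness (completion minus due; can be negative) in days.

12

SPT (increasing processing time): D A C B E.
D: 0→2, due 43, lateness -41
A: 2→8, due 31, lateness -23
C: 8→17, due 24, lateness -7
B: 17→30, due 19, lateness 11
E: 30→44, due 32, lateness 12
Maximum = 12.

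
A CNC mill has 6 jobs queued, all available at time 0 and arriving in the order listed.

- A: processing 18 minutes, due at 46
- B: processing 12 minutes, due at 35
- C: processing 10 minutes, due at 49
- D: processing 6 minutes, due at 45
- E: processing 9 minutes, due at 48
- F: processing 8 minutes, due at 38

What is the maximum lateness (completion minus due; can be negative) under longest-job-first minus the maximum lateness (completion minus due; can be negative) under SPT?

2

LPT (decreasing processing time): A B C E F D.
A: 0→18, due 46, lateness -28
B: 18→30, due 35, lateness -5
C: 30→40, due 49, lateness -9
E: 40→49, due 48, lateness 1
F: 49→57, due 38, lateness 19
D: 57→63, due 45, lateness 18
Maximum = 19.
SPT (increasing processing time): D F E C B A.
D: 0→6, due 45, lateness -39
F: 6→14, due 38, lateness -24
E: 14→23, due 48, lateness -25
C: 23→33, due 49, lateness -16
B: 33→45, due 35, lateness 10
A: 45→63, due 46, lateness 17
Maximum = 17.
Difference = 19 − 17 = 2.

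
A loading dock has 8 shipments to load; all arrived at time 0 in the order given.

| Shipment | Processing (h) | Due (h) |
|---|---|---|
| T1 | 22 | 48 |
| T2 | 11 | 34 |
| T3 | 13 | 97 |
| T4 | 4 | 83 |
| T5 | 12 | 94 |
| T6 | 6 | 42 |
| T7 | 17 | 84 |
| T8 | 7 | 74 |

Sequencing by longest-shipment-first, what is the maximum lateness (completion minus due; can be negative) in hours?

46

LPT (decreasing processing time): T1 T7 T3 T5 T2 T8 T6 T4.
T1: 0→22, due 48, lateness -26
T7: 22→39, due 84, lateness -45
T3: 39→52, due 97, lateness -45
T5: 52→64, due 94, lateness -30
T2: 64→75, due 34, lateness 41
T8: 75→82, due 74, lateness 8
T6: 82→88, due 42, lateness 46
T4: 88→92, due 83, lateness 9
Maximum = 46.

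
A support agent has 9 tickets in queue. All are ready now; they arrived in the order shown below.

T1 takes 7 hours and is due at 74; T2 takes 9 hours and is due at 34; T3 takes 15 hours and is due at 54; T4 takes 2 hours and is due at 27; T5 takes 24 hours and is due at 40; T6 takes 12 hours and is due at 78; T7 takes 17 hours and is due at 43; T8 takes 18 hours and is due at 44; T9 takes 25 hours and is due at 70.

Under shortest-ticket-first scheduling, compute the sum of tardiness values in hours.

SPT (increasing processing time): T4 T1 T2 T6 T3 T7 T8 T5 T9.
T4: 0→2, due 27, tardiness 0
T1: 2→9, due 74, tardiness 0
T2: 9→18, due 34, tardiness 0
T6: 18→30, due 78, tardiness 0
T3: 30→45, due 54, tardiness 0
T7: 45→62, due 43, tardiness 19
T8: 62→80, due 44, tardiness 36
T5: 80→104, due 40, tardiness 64
T9: 104→129, due 70, tardiness 59
Sum = 0+0+0+0+0+19+36+64+59 = 178.

178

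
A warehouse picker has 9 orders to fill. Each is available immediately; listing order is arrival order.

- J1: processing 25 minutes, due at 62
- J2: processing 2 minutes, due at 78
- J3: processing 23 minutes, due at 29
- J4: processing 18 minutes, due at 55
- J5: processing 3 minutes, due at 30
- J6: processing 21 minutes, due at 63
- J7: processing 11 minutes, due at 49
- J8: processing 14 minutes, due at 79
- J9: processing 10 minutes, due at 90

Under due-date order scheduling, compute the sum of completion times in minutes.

669

EDD (increasing due date): J3 J5 J7 J4 J1 J6 J2 J8 J9.
J3: 0→23
J5: 23→26
J7: 26→37
J4: 37→55
J1: 55→80
J6: 80→101
J2: 101→103
J8: 103→117
J9: 117→127
Sum = 23+26+37+55+80+101+103+117+127 = 669.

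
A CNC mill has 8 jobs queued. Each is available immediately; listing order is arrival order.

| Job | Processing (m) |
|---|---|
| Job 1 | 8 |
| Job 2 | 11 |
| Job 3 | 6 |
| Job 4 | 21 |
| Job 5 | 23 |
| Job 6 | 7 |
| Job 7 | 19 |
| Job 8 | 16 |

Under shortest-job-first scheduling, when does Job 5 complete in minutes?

111

SPT (increasing processing time): Job 3 Job 6 Job 1 Job 2 Job 8 Job 7 Job 4 Job 5.
Job 3: 0→6
Job 6: 6→13
Job 1: 13→21
Job 2: 21→32
Job 8: 32→48
Job 7: 48→67
Job 4: 67→88
Job 5: 88→111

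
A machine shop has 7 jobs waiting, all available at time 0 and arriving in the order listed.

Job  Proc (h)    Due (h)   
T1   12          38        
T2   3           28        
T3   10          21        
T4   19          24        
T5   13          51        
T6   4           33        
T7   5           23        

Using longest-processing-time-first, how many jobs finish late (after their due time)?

LPT (decreasing processing time): T4 T5 T1 T3 T7 T6 T2.
T4: 0→19, due 24, tardiness 0
T5: 19→32, due 51, tardiness 0
T1: 32→44, due 38, tardiness 6
T3: 44→54, due 21, tardiness 33
T7: 54→59, due 23, tardiness 36
T6: 59→63, due 33, tardiness 30
T2: 63→66, due 28, tardiness 38
Late jobs: 5.

5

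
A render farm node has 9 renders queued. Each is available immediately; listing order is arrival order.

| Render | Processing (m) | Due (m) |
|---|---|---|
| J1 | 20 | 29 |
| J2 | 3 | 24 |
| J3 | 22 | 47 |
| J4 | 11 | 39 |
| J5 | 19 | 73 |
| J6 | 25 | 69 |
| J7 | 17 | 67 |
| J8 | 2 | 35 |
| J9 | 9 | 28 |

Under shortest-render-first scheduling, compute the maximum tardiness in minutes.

59

SPT (increasing processing time): J8 J2 J9 J4 J7 J5 J1 J3 J6.
J8: 0→2, due 35, tardiness 0
J2: 2→5, due 24, tardiness 0
J9: 5→14, due 28, tardiness 0
J4: 14→25, due 39, tardiness 0
J7: 25→42, due 67, tardiness 0
J5: 42→61, due 73, tardiness 0
J1: 61→81, due 29, tardiness 52
J3: 81→103, due 47, tardiness 56
J6: 103→128, due 69, tardiness 59
Maximum = 59.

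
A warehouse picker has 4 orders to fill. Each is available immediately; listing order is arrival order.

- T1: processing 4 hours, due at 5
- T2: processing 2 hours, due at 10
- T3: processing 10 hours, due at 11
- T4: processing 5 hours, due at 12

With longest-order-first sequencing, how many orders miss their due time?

3

LPT (decreasing processing time): T3 T4 T1 T2.
T3: 0→10, due 11, tardiness 0
T4: 10→15, due 12, tardiness 3
T1: 15→19, due 5, tardiness 14
T2: 19→21, due 10, tardiness 11
Late orders: 3.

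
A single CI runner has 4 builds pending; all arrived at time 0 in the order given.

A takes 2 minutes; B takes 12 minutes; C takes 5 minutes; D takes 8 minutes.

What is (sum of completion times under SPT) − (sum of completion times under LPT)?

-33

SPT (increasing processing time): A C D B.
A: 0→2
C: 2→7
D: 7→15
B: 15→27
Sum = 2+7+15+27 = 51.
LPT (decreasing processing time): B D C A.
B: 0→12
D: 12→20
C: 20→25
A: 25→27
Sum = 12+20+25+27 = 84.
Difference = 51 − 84 = -33.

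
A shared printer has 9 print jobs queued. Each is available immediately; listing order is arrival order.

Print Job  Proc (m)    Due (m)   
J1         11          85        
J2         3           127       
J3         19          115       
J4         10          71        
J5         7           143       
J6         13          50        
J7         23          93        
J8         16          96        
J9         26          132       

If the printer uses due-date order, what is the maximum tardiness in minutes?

0

EDD (increasing due date): J6 J4 J1 J7 J8 J3 J2 J9 J5.
J6: 0→13, due 50, tardiness 0
J4: 13→23, due 71, tardiness 0
J1: 23→34, due 85, tardiness 0
J7: 34→57, due 93, tardiness 0
J8: 57→73, due 96, tardiness 0
J3: 73→92, due 115, tardiness 0
J2: 92→95, due 127, tardiness 0
J9: 95→121, due 132, tardiness 0
J5: 121→128, due 143, tardiness 0
Maximum = 0.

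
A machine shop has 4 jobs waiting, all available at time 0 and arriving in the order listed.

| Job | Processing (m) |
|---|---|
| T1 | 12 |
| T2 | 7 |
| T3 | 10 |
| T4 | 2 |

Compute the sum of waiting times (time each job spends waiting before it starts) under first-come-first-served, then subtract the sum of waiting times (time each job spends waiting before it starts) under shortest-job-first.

30

FIFO (arrival order): T1 T2 T3 T4.
T1: waits 0, runs 0→12
T2: waits 12, runs 12→19
T3: waits 19, runs 19→29
T4: waits 29, runs 29→31
Sum = 0+12+19+29 = 60.
SPT (increasing processing time): T4 T2 T3 T1.
T4: waits 0, runs 0→2
T2: waits 2, runs 2→9
T3: waits 9, runs 9→19
T1: waits 19, runs 19→31
Sum = 0+2+9+19 = 30.
Difference = 60 − 30 = 30.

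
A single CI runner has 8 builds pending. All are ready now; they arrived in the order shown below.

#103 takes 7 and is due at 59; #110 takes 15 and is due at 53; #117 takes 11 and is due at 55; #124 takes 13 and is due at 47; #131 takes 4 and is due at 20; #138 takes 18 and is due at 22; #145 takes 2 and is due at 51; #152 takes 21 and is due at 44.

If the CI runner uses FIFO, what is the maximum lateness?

47

FIFO (arrival order): #103 #110 #117 #124 #131 #138 #145 #152.
#103: 0→7, due 59, lateness -52
#110: 7→22, due 53, lateness -31
#117: 22→33, due 55, lateness -22
#124: 33→46, due 47, lateness -1
#131: 46→50, due 20, lateness 30
#138: 50→68, due 22, lateness 46
#145: 68→70, due 51, lateness 19
#152: 70→91, due 44, lateness 47
Maximum = 47.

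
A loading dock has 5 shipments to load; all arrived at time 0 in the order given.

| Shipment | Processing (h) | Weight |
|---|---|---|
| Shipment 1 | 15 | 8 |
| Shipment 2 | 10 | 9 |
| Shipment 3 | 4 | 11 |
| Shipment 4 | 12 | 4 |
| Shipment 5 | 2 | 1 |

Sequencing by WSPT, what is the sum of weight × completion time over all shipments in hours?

WSPT (decreasing weight/processing-time ratio): Shipment 3 Shipment 2 Shipment 1 Shipment 5 Shipment 4.
Shipment 3: finishes 4, weight 11, w·C = 44
Shipment 2: finishes 14, weight 9, w·C = 126
Shipment 1: finishes 29, weight 8, w·C = 232
Shipment 5: finishes 31, weight 1, w·C = 31
Shipment 4: finishes 43, weight 4, w·C = 172
Sum = 44+126+232+31+172 = 605.

605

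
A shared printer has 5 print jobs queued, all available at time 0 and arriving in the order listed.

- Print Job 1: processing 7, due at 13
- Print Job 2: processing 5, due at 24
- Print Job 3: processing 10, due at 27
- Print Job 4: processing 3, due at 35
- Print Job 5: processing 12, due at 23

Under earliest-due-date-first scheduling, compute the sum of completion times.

EDD (increasing due date): Print Job 1 Print Job 5 Print Job 2 Print Job 3 Print Job 4.
Print Job 1: 0→7
Print Job 5: 7→19
Print Job 2: 19→24
Print Job 3: 24→34
Print Job 4: 34→37
Sum = 7+19+24+34+37 = 121.

121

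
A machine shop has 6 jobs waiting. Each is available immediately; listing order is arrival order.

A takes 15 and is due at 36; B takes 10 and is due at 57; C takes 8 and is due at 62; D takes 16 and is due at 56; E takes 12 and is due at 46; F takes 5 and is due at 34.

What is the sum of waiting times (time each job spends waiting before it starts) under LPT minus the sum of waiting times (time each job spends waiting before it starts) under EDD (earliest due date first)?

LPT (decreasing processing time): D A E B C F.
D: waits 0, runs 0→16
A: waits 16, runs 16→31
E: waits 31, runs 31→43
B: waits 43, runs 43→53
C: waits 53, runs 53→61
F: waits 61, runs 61→66
Sum = 0+16+31+43+53+61 = 204.
EDD (increasing due date): F A E D B C.
F: waits 0, runs 0→5
A: waits 5, runs 5→20
E: waits 20, runs 20→32
D: waits 32, runs 32→48
B: waits 48, runs 48→58
C: waits 58, runs 58→66
Sum = 0+5+20+32+48+58 = 163.
Difference = 204 − 163 = 41.

41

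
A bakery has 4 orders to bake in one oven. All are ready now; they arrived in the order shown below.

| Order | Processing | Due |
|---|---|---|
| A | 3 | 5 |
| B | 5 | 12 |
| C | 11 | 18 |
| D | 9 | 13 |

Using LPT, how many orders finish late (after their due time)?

3

LPT (decreasing processing time): C D B A.
C: 0→11, due 18, tardiness 0
D: 11→20, due 13, tardiness 7
B: 20→25, due 12, tardiness 13
A: 25→28, due 5, tardiness 23
Late orders: 3.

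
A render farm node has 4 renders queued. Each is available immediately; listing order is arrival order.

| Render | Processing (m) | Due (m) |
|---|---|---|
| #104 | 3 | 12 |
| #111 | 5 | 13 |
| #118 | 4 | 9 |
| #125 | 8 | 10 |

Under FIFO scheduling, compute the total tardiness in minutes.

FIFO (arrival order): #104 #111 #118 #125.
#104: 0→3, due 12, tardiness 0
#111: 3→8, due 13, tardiness 0
#118: 8→12, due 9, tardiness 3
#125: 12→20, due 10, tardiness 10
Sum = 0+0+3+10 = 13.

13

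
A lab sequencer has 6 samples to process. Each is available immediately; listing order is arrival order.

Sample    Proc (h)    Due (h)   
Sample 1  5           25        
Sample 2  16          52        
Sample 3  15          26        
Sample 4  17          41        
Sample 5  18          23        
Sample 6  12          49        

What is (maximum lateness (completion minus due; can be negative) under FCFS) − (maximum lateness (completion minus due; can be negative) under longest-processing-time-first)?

-10

FIFO (arrival order): Sample 1 Sample 2 Sample 3 Sample 4 Sample 5 Sample 6.
Sample 1: 0→5, due 25, lateness -20
Sample 2: 5→21, due 52, lateness -31
Sample 3: 21→36, due 26, lateness 10
Sample 4: 36→53, due 41, lateness 12
Sample 5: 53→71, due 23, lateness 48
Sample 6: 71→83, due 49, lateness 34
Maximum = 48.
LPT (decreasing processing time): Sample 5 Sample 4 Sample 2 Sample 3 Sample 6 Sample 1.
Sample 5: 0→18, due 23, lateness -5
Sample 4: 18→35, due 41, lateness -6
Sample 2: 35→51, due 52, lateness -1
Sample 3: 51→66, due 26, lateness 40
Sample 6: 66→78, due 49, lateness 29
Sample 1: 78→83, due 25, lateness 58
Maximum = 58.
Difference = 48 − 58 = -10.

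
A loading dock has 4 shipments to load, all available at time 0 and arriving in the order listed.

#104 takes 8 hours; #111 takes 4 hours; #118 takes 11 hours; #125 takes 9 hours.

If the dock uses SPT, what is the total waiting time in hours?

37

SPT (increasing processing time): #111 #104 #125 #118.
#111: waits 0, runs 0→4
#104: waits 4, runs 4→12
#125: waits 12, runs 12→21
#118: waits 21, runs 21→32
Sum = 0+4+12+21 = 37.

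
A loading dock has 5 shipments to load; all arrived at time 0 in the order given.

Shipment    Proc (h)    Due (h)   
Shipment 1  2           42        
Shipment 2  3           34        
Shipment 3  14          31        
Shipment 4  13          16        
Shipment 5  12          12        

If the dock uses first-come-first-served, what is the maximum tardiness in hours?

32

FIFO (arrival order): Shipment 1 Shipment 2 Shipment 3 Shipment 4 Shipment 5.
Shipment 1: 0→2, due 42, tardiness 0
Shipment 2: 2→5, due 34, tardiness 0
Shipment 3: 5→19, due 31, tardiness 0
Shipment 4: 19→32, due 16, tardiness 16
Shipment 5: 32→44, due 12, tardiness 32
Maximum = 32.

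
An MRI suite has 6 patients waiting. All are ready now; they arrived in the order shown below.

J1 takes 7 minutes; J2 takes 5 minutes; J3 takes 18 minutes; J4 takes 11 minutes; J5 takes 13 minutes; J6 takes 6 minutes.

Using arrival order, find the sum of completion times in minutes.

FIFO (arrival order): J1 J2 J3 J4 J5 J6.
J1: 0→7
J2: 7→12
J3: 12→30
J4: 30→41
J5: 41→54
J6: 54→60
Sum = 7+12+30+41+54+60 = 204.

204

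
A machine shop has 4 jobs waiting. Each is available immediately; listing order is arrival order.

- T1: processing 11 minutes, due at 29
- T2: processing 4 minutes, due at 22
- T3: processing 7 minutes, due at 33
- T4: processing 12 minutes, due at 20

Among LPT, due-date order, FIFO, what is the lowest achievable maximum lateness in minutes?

1

LPT (decreasing processing time): T4 T1 T3 T2.
T4: 0→12, due 20, lateness -8
T1: 12→23, due 29, lateness -6
T3: 23→30, due 33, lateness -3
T2: 30→34, due 22, lateness 12
Maximum = 12.
EDD (increasing due date): T4 T2 T1 T3.
T4: 0→12, due 20, lateness -8
T2: 12→16, due 22, lateness -6
T1: 16→27, due 29, lateness -2
T3: 27→34, due 33, lateness 1
Maximum = 1.
FIFO (arrival order): T1 T2 T3 T4.
T1: 0→11, due 29, lateness -18
T2: 11→15, due 22, lateness -7
T3: 15→22, due 33, lateness -11
T4: 22→34, due 20, lateness 14
Maximum = 14.
LPT 12, EDD 1, FIFO 14 → minimum 1.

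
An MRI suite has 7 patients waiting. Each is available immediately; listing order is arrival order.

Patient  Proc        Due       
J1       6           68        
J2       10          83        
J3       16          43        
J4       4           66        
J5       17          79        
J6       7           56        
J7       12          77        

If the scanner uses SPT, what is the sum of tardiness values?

12

SPT (increasing processing time): J4 J1 J6 J2 J7 J3 J5.
J4: 0→4, due 66, tardiness 0
J1: 4→10, due 68, tardiness 0
J6: 10→17, due 56, tardiness 0
J2: 17→27, due 83, tardiness 0
J7: 27→39, due 77, tardiness 0
J3: 39→55, due 43, tardiness 12
J5: 55→72, due 79, tardiness 0
Sum = 0+0+0+0+0+12+0 = 12.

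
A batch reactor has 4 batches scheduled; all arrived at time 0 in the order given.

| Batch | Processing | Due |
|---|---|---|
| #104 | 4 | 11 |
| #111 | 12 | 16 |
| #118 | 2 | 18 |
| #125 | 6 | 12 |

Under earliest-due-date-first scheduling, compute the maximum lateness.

6

EDD (increasing due date): #104 #125 #111 #118.
#104: 0→4, due 11, lateness -7
#125: 4→10, due 12, lateness -2
#111: 10→22, due 16, lateness 6
#118: 22→24, due 18, lateness 6
Maximum = 6.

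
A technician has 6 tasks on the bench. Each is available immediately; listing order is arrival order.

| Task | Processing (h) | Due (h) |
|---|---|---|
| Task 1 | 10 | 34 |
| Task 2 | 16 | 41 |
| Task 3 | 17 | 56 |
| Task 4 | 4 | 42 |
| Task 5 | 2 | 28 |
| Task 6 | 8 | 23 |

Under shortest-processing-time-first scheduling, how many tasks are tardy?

SPT (increasing processing time): Task 5 Task 4 Task 6 Task 1 Task 2 Task 3.
Task 5: 0→2, due 28, tardiness 0
Task 4: 2→6, due 42, tardiness 0
Task 6: 6→14, due 23, tardiness 0
Task 1: 14→24, due 34, tardiness 0
Task 2: 24→40, due 41, tardiness 0
Task 3: 40→57, due 56, tardiness 1
Late tasks: 1.

1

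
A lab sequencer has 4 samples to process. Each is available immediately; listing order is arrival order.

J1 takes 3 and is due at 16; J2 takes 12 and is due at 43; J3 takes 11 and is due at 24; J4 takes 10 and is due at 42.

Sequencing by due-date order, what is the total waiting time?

EDD (increasing due date): J1 J3 J4 J2.
J1: waits 0, runs 0→3
J3: waits 3, runs 3→14
J4: waits 14, runs 14→24
J2: waits 24, runs 24→36
Sum = 0+3+14+24 = 41.

41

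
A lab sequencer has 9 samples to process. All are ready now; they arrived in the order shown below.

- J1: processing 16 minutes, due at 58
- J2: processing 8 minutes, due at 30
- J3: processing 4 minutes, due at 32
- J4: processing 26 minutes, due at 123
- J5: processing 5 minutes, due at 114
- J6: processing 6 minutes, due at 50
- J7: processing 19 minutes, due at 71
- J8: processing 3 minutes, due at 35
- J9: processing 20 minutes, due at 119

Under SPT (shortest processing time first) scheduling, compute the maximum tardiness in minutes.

0

SPT (increasing processing time): J8 J3 J5 J6 J2 J1 J7 J9 J4.
J8: 0→3, due 35, tardiness 0
J3: 3→7, due 32, tardiness 0
J5: 7→12, due 114, tardiness 0
J6: 12→18, due 50, tardiness 0
J2: 18→26, due 30, tardiness 0
J1: 26→42, due 58, tardiness 0
J7: 42→61, due 71, tardiness 0
J9: 61→81, due 119, tardiness 0
J4: 81→107, due 123, tardiness 0
Maximum = 0.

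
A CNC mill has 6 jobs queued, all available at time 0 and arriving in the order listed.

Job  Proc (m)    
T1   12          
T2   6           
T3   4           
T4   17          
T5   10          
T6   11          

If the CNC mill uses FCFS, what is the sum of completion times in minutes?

200

FIFO (arrival order): T1 T2 T3 T4 T5 T6.
T1: 0→12
T2: 12→18
T3: 18→22
T4: 22→39
T5: 39→49
T6: 49→60
Sum = 12+18+22+39+49+60 = 200.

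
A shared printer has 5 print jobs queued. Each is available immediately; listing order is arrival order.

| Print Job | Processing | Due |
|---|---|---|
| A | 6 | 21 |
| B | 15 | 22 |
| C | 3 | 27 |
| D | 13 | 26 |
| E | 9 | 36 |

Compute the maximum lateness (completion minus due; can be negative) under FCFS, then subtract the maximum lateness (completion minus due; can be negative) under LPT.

-11

FIFO (arrival order): A B C D E.
A: 0→6, due 21, lateness -15
B: 6→21, due 22, lateness -1
C: 21→24, due 27, lateness -3
D: 24→37, due 26, lateness 11
E: 37→46, due 36, lateness 10
Maximum = 11.
LPT (decreasing processing time): B D E A C.
B: 0→15, due 22, lateness -7
D: 15→28, due 26, lateness 2
E: 28→37, due 36, lateness 1
A: 37→43, due 21, lateness 22
C: 43→46, due 27, lateness 19
Maximum = 22.
Difference = 11 − 22 = -11.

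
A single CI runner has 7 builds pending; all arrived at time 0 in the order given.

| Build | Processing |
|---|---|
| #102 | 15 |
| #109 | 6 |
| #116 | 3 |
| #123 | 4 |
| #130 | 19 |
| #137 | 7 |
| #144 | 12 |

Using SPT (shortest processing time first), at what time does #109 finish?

SPT (increasing processing time): #116 #123 #109 #137 #144 #102 #130.
#116: 0→3
#123: 3→7
#109: 7→13

13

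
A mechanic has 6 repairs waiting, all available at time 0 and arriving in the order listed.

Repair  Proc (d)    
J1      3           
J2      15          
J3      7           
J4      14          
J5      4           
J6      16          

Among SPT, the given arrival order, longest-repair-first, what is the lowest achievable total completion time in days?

SPT (increasing processing time): J1 J5 J3 J4 J2 J6.
J1: 0→3
J5: 3→7
J3: 7→14
J4: 14→28
J2: 28→43
J6: 43→59
Sum = 3+7+14+28+43+59 = 154.
FIFO (arrival order): J1 J2 J3 J4 J5 J6.
J1: 0→3
J2: 3→18
J3: 18→25
J4: 25→39
J5: 39→43
J6: 43→59
Sum = 3+18+25+39+43+59 = 187.
LPT (decreasing processing time): J6 J2 J4 J3 J5 J1.
J6: 0→16
J2: 16→31
J4: 31→45
J3: 45→52
J5: 52→56
J1: 56→59
Sum = 16+31+45+52+56+59 = 259.
SPT 154, FIFO 187, LPT 259 → minimum 154.

154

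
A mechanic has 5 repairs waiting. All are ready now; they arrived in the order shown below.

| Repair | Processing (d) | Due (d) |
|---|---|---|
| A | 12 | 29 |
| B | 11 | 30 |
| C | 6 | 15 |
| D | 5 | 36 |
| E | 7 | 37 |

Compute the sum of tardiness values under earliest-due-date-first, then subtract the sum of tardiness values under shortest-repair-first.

EDD (increasing due date): C A B D E.
C: 0→6, due 15, tardiness 0
A: 6→18, due 29, tardiness 0
B: 18→29, due 30, tardiness 0
D: 29→34, due 36, tardiness 0
E: 34→41, due 37, tardiness 4
Sum = 0+0+0+0+4 = 4.
SPT (increasing processing time): D C E B A.
D: 0→5, due 36, tardiness 0
C: 5→11, due 15, tardiness 0
E: 11→18, due 37, tardiness 0
B: 18→29, due 30, tardiness 0
A: 29→41, due 29, tardiness 12
Sum = 0+0+0+0+12 = 12.
Difference = 4 − 12 = -8.

-8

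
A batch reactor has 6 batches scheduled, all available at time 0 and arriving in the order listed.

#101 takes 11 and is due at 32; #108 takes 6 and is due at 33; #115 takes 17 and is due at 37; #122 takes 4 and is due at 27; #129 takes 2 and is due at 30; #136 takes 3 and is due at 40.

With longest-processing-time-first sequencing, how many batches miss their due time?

4

LPT (decreasing processing time): #115 #101 #108 #122 #136 #129.
#115: 0→17, due 37, tardiness 0
#101: 17→28, due 32, tardiness 0
#108: 28→34, due 33, tardiness 1
#122: 34→38, due 27, tardiness 11
#136: 38→41, due 40, tardiness 1
#129: 41→43, due 30, tardiness 13
Late batches: 4.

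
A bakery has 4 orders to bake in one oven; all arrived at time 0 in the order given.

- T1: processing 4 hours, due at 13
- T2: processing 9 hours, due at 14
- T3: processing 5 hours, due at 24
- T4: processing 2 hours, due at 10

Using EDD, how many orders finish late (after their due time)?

EDD (increasing due date): T4 T1 T2 T3.
T4: 0→2, due 10, tardiness 0
T1: 2→6, due 13, tardiness 0
T2: 6→15, due 14, tardiness 1
T3: 15→20, due 24, tardiness 0
Late orders: 1.

1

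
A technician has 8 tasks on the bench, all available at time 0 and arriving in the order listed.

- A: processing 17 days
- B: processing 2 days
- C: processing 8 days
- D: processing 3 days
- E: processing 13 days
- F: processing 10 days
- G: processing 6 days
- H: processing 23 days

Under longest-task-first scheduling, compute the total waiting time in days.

LPT (decreasing processing time): H A E F C G D B.
H: waits 0, runs 0→23
A: waits 23, runs 23→40
E: waits 40, runs 40→53
F: waits 53, runs 53→63
C: waits 63, runs 63→71
G: waits 71, runs 71→77
D: waits 77, runs 77→80
B: waits 80, runs 80→82
Sum = 0+23+40+53+63+71+77+80 = 407.

407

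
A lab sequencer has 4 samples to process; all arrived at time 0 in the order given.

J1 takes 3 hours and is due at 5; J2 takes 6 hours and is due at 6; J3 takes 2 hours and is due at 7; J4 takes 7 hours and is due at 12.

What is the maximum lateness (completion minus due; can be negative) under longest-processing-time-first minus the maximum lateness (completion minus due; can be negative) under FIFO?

LPT (decreasing processing time): J4 J2 J1 J3.
J4: 0→7, due 12, lateness -5
J2: 7→13, due 6, lateness 7
J1: 13→16, due 5, lateness 11
J3: 16→18, due 7, lateness 11
Maximum = 11.
FIFO (arrival order): J1 J2 J3 J4.
J1: 0→3, due 5, lateness -2
J2: 3→9, due 6, lateness 3
J3: 9→11, due 7, lateness 4
J4: 11→18, due 12, lateness 6
Maximum = 6.
Difference = 11 − 6 = 5.

5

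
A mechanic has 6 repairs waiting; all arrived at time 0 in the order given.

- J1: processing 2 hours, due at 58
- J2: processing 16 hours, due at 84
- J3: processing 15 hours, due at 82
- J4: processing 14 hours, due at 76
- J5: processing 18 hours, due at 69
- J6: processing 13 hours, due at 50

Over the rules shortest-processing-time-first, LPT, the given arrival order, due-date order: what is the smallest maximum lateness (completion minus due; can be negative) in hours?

-6

SPT (increasing processing time): J1 J6 J4 J3 J2 J5.
J1: 0→2, due 58, lateness -56
J6: 2→15, due 50, lateness -35
J4: 15→29, due 76, lateness -47
J3: 29→44, due 82, lateness -38
J2: 44→60, due 84, lateness -24
J5: 60→78, due 69, lateness 9
Maximum = 9.
LPT (decreasing processing time): J5 J2 J3 J4 J6 J1.
J5: 0→18, due 69, lateness -51
J2: 18→34, due 84, lateness -50
J3: 34→49, due 82, lateness -33
J4: 49→63, due 76, lateness -13
J6: 63→76, due 50, lateness 26
J1: 76→78, due 58, lateness 20
Maximum = 26.
FIFO (arrival order): J1 J2 J3 J4 J5 J6.
J1: 0→2, due 58, lateness -56
J2: 2→18, due 84, lateness -66
J3: 18→33, due 82, lateness -49
J4: 33→47, due 76, lateness -29
J5: 47→65, due 69, lateness -4
J6: 65→78, due 50, lateness 28
Maximum = 28.
EDD (increasing due date): J6 J1 J5 J4 J3 J2.
J6: 0→13, due 50, lateness -37
J1: 13→15, due 58, lateness -43
J5: 15→33, due 69, lateness -36
J4: 33→47, due 76, lateness -29
J3: 47→62, due 82, lateness -20
J2: 62→78, due 84, lateness -6
Maximum = -6.
SPT 9, LPT 26, FIFO 28, EDD -6 → minimum -6.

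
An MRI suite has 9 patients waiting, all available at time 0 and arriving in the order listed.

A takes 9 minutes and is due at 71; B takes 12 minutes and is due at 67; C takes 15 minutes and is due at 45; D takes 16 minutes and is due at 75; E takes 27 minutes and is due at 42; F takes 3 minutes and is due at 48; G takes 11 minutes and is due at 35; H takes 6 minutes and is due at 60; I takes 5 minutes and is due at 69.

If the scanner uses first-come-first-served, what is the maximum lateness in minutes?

FIFO (arrival order): A B C D E F G H I.
A: 0→9, due 71, lateness -62
B: 9→21, due 67, lateness -46
C: 21→36, due 45, lateness -9
D: 36→52, due 75, lateness -23
E: 52→79, due 42, lateness 37
F: 79→82, due 48, lateness 34
G: 82→93, due 35, lateness 58
H: 93→99, due 60, lateness 39
I: 99→104, due 69, lateness 35
Maximum = 58.

58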